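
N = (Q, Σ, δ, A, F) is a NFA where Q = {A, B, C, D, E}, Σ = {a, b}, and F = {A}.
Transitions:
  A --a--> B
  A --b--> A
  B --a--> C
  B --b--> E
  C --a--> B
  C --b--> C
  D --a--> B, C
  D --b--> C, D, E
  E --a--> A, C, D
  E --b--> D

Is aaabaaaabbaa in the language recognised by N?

rejected

Start: {A}
read a: {B}
read a: {C}
read a: {B}
read b: {E}
read a: {A, C, D}
read a: {B, C}
read a: {B, C}
read a: {B, C}
read b: {C, E}
read b: {C, D}
read a: {B, C}
read a: {B, C}
Reachable ∩ accepting = {} — empty.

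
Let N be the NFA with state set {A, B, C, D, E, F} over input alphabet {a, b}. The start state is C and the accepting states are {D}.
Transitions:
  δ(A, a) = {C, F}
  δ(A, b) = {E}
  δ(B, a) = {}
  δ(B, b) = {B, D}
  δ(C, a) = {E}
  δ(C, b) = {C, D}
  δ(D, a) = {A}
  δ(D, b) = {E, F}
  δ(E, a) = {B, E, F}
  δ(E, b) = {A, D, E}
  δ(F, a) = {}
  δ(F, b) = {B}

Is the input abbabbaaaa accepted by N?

Start: {C}
read a: {E}
read b: {A, D, E}
read b: {A, D, E, F}
read a: {A, B, C, E, F}
read b: {A, B, C, D, E}
read b: {A, B, C, D, E, F}
read a: {A, B, C, E, F}
read a: {B, C, E, F}
read a: {B, E, F}
read a: {B, E, F}
Reachable ∩ accepting = {} — empty.

rejected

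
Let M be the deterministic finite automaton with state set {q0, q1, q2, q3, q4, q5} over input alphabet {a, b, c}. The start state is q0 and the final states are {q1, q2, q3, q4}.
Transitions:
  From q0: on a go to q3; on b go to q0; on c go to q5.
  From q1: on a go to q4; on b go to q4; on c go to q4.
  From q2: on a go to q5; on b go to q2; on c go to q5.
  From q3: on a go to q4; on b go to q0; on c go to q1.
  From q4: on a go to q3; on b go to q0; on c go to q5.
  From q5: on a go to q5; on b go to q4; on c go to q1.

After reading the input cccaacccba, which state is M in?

q3

q0 --c--> q5
q5 --c--> q1
q1 --c--> q4
q4 --a--> q3
q3 --a--> q4
q4 --c--> q5
q5 --c--> q1
q1 --c--> q4
q4 --b--> q0
q0 --a--> q3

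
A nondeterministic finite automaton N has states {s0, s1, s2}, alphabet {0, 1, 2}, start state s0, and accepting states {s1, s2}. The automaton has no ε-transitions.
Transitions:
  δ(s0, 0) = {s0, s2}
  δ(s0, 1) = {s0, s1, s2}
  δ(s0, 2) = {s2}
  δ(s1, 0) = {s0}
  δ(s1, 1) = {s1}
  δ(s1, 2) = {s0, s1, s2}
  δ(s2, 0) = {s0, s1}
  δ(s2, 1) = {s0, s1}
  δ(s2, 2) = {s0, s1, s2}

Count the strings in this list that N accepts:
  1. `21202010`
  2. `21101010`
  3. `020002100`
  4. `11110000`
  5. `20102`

`21202010`: accepted
`21101010`: accepted
`020002100`: accepted
`11110000`: accepted
`20102`: accepted

5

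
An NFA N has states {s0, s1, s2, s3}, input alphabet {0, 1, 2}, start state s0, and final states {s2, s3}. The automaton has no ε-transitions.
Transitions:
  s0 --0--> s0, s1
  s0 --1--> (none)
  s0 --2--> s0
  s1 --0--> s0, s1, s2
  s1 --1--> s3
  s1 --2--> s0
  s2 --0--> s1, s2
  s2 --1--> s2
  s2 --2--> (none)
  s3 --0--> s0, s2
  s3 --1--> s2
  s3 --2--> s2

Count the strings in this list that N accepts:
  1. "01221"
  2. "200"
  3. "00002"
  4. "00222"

1

"01221": rejected
"200": accepted
"00002": rejected
"00222": rejected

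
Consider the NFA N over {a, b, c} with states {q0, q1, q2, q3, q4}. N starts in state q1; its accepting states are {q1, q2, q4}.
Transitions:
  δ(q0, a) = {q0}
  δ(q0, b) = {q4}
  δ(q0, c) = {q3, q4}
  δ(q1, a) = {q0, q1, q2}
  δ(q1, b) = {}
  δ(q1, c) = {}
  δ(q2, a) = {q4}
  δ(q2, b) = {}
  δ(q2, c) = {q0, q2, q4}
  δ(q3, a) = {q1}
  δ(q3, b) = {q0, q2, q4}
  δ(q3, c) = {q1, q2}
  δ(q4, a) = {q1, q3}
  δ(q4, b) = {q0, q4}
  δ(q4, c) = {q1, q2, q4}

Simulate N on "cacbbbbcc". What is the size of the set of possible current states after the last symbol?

0

Start: {q1}
read c: {}
The reachable set is empty and stays empty for the remaining 8 symbols.
Final reachable set {} has 0 states.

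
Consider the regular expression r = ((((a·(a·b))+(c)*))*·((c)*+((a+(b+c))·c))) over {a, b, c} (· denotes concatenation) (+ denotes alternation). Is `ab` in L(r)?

No split of ab into u·v has (((a·(a·b))+(c)*))* matching u and ((c)*+((a+(b+c))·c)) matching v.

no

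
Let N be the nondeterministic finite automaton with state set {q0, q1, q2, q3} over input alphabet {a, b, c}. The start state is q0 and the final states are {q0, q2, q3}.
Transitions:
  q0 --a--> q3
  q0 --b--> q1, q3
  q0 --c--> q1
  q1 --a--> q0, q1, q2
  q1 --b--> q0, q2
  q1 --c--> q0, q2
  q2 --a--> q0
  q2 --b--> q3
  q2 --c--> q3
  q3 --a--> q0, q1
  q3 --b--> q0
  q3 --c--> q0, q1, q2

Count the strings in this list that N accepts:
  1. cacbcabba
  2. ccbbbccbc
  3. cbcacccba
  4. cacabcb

4

cacbcabba: accepted
ccbbbccbc: accepted
cbcacccba: accepted
cacabcb: accepted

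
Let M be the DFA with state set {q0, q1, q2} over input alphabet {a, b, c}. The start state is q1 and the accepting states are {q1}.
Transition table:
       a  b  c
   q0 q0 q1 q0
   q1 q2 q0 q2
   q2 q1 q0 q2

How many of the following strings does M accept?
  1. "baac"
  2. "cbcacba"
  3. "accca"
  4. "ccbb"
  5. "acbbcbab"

"baac": rejected
"cbcacba": rejected
"accca": accepted
"ccbb": accepted
"acbbcbab": accepted

3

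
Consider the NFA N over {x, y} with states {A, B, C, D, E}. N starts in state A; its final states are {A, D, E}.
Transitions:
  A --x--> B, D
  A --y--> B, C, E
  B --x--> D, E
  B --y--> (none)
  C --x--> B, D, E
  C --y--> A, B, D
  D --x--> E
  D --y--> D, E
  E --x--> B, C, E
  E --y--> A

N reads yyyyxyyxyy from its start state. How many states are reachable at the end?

Start: {A}
read y: {B, C, E}
read y: {A, B, D}
read y: {B, C, D, E}
read y: {A, B, D, E}
read x: {B, C, D, E}
read y: {A, B, D, E}
read y: {A, B, C, D, E}
read x: {B, C, D, E}
read y: {A, B, D, E}
read y: {A, B, C, D, E}
Final reachable set {A, B, C, D, E} has 5 states.

5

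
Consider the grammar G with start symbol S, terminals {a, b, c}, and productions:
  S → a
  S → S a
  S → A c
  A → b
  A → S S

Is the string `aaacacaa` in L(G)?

S ⇒ Sa ⇒ Saa ⇒ Acaa ⇒ SScaa ⇒ aScaa ⇒ aSacaa ⇒ aAcacaa ⇒ aSScacaa ⇒ aaScacaa ⇒ aaacacaa

yes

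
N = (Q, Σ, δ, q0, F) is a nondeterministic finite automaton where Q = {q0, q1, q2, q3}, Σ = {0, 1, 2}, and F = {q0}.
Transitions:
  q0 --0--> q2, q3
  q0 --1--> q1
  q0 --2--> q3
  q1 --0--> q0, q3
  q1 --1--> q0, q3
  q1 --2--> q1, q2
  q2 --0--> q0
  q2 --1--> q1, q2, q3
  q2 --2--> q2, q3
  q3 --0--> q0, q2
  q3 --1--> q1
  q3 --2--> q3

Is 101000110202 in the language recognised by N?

Start: {q0}
read 1: {q1}
read 0: {q0, q3}
read 1: {q1}
read 0: {q0, q3}
read 0: {q0, q2, q3}
read 0: {q0, q2, q3}
read 1: {q1, q2, q3}
read 1: {q0, q1, q2, q3}
read 0: {q0, q2, q3}
read 2: {q2, q3}
read 0: {q0, q2}
read 2: {q2, q3}
Reachable ∩ accepting = {} — empty.

rejected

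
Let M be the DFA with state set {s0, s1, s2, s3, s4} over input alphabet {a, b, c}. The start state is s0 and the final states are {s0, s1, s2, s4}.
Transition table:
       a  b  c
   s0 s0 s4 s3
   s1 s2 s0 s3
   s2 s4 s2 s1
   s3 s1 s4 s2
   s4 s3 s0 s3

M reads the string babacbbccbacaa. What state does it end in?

s0 --b--> s4
s4 --a--> s3
s3 --b--> s4
s4 --a--> s3
s3 --c--> s2
s2 --b--> s2
s2 --b--> s2
s2 --c--> s1
s1 --c--> s3
s3 --b--> s4
s4 --a--> s3
s3 --c--> s2
s2 --a--> s4
s4 --a--> s3

s3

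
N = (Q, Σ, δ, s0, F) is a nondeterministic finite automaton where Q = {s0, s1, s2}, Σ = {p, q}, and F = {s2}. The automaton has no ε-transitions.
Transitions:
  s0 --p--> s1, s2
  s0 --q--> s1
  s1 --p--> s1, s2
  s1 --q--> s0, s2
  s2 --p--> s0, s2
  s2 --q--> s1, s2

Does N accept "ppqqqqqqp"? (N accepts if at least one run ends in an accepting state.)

accepted

Start: {s0}
read p: {s1, s2}
read p: {s0, s1, s2}
read q: {s0, s1, s2}
read q: {s0, s1, s2}
read q: {s0, s1, s2}
read q: {s0, s1, s2}
read q: {s0, s1, s2}
read q: {s0, s1, s2}
read p: {s0, s1, s2}
Reachable ∩ accepting = {s2} — nonempty.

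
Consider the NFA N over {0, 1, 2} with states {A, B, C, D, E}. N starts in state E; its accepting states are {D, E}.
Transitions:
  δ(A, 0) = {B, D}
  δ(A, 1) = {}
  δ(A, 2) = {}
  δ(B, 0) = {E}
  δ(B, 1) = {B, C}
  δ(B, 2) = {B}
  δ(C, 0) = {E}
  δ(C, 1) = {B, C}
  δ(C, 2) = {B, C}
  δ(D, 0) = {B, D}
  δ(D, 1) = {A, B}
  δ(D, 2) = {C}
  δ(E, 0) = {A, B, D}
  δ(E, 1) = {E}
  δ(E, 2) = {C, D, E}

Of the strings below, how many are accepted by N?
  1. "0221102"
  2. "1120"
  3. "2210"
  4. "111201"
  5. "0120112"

5

"0221102": accepted
"1120": accepted
"2210": accepted
"111201": accepted
"0120112": accepted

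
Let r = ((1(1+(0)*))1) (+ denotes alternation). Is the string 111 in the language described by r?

Split as 11·1: (1(1+(0)*)) matches 11 and 1 matches 1.

yes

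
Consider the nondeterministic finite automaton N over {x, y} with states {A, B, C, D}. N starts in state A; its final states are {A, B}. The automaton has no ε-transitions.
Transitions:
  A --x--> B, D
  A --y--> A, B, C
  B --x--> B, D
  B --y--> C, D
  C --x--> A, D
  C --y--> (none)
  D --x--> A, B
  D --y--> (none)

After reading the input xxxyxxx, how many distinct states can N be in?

Start: {A}
read x: {B, D}
read x: {A, B, D}
read x: {A, B, D}
read y: {A, B, C, D}
read x: {A, B, D}
read x: {A, B, D}
read x: {A, B, D}
Final reachable set {A, B, D} has 3 states.

3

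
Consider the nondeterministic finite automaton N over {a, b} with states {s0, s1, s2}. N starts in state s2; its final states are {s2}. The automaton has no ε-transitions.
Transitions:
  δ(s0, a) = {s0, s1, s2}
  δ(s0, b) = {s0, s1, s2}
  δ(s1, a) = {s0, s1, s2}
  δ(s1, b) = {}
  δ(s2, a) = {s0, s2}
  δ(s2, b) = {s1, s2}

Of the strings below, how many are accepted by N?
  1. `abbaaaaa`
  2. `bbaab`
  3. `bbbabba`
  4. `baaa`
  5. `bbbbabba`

`abbaaaaa`: accepted
`bbaab`: accepted
`bbbabba`: accepted
`baaa`: accepted
`bbbbabba`: accepted

5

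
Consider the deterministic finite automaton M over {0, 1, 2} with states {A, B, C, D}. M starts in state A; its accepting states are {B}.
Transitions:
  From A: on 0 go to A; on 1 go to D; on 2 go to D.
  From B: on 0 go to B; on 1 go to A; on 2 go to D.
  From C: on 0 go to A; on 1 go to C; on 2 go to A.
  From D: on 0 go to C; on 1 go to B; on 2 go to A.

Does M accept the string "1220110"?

A --1--> D
D --2--> A
A --2--> D
D --0--> C
C --1--> C
C --1--> C
C --0--> A
End in state A, which is not an accepting state.

rejected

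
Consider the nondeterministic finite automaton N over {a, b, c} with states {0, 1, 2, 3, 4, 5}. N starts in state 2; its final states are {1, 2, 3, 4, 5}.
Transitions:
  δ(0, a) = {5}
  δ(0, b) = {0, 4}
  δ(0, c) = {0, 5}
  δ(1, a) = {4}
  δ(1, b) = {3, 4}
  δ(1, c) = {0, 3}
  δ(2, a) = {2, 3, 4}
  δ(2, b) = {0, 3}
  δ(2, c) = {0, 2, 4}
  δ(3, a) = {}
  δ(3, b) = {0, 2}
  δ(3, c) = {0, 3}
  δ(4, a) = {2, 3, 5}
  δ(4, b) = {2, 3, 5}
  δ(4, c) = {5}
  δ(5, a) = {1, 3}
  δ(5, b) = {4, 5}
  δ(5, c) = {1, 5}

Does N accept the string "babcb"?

accepted

Start: {2}
read b: {0, 3}
read a: {5}
read b: {4, 5}
read c: {1, 5}
read b: {3, 4, 5}
Reachable ∩ accepting = {3, 4, 5} — nonempty.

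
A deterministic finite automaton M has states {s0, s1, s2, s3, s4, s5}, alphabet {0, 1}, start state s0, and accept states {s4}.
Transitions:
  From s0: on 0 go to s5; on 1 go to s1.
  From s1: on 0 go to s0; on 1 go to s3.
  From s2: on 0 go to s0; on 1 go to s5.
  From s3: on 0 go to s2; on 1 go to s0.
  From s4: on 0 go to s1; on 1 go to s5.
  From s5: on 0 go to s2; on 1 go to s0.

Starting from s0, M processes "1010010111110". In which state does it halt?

s0 --1--> s1
s1 --0--> s0
s0 --1--> s1
s1 --0--> s0
s0 --0--> s5
s5 --1--> s0
s0 --0--> s5
s5 --1--> s0
s0 --1--> s1
s1 --1--> s3
s3 --1--> s0
s0 --1--> s1
s1 --0--> s0

s0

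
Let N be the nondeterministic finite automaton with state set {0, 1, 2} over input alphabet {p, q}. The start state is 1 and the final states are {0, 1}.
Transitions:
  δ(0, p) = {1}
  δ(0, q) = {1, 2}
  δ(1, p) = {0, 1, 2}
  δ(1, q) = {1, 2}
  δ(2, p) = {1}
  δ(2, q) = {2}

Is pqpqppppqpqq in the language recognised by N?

Start: {1}
read p: {0, 1, 2}
read q: {1, 2}
read p: {0, 1, 2}
read q: {1, 2}
read p: {0, 1, 2}
read p: {0, 1, 2}
read p: {0, 1, 2}
read p: {0, 1, 2}
read q: {1, 2}
read p: {0, 1, 2}
read q: {1, 2}
read q: {1, 2}
Reachable ∩ accepting = {1} — nonempty.

accepted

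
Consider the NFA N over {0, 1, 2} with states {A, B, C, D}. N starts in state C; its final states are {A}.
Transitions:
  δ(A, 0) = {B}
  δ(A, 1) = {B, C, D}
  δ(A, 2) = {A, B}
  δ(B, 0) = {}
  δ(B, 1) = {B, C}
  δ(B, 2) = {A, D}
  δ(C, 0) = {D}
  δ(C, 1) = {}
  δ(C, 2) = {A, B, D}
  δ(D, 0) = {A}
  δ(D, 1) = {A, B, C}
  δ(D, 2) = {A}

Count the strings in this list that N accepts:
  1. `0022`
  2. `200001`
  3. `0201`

`0022`: accepted
`200001`: rejected
`0201`: rejected

1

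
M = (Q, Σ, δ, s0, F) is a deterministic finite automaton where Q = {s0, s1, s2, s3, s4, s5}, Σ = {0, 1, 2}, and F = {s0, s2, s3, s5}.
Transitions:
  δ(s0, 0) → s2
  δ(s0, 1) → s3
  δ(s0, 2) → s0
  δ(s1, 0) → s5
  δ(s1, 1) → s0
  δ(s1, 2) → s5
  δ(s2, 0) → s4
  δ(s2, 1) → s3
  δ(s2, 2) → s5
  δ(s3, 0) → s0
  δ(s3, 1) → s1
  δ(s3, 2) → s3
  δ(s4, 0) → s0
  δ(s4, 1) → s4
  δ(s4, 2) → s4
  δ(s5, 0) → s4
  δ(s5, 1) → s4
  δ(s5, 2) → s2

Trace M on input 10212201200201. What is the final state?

s4

s0 --1--> s3
s3 --0--> s0
s0 --2--> s0
s0 --1--> s3
s3 --2--> s3
s3 --2--> s3
s3 --0--> s0
s0 --1--> s3
s3 --2--> s3
s3 --0--> s0
s0 --0--> s2
s2 --2--> s5
s5 --0--> s4
s4 --1--> s4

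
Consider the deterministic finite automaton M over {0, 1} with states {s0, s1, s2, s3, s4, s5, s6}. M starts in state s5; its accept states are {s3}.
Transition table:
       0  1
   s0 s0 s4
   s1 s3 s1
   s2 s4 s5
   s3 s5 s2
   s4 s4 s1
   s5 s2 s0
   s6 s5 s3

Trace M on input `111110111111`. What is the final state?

s5 --1--> s0
s0 --1--> s4
s4 --1--> s1
s1 --1--> s1
s1 --1--> s1
s1 --0--> s3
s3 --1--> s2
s2 --1--> s5
s5 --1--> s0
s0 --1--> s4
s4 --1--> s1
s1 --1--> s1

s1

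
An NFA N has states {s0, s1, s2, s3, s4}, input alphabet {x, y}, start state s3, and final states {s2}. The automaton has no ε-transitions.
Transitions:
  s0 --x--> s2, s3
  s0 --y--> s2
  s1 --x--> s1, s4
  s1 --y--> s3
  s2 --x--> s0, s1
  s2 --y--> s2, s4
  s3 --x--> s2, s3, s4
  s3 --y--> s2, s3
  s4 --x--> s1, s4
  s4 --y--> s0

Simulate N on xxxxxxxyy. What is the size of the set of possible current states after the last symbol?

4

Start: {s3}
read x: {s2, s3, s4}
read x: {s0, s1, s2, s3, s4}
read x: {s0, s1, s2, s3, s4}
read x: {s0, s1, s2, s3, s4}
read x: {s0, s1, s2, s3, s4}
read x: {s0, s1, s2, s3, s4}
read x: {s0, s1, s2, s3, s4}
read y: {s0, s2, s3, s4}
read y: {s0, s2, s3, s4}
Final reachable set {s0, s2, s3, s4} has 4 states.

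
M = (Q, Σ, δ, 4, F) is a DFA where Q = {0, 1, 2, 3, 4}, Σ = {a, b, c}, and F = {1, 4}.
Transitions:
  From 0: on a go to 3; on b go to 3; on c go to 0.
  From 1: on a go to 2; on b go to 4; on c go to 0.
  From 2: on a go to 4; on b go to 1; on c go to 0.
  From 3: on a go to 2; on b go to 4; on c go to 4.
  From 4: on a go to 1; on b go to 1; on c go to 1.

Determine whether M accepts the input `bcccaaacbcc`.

4 --b--> 1
1 --c--> 0
0 --c--> 0
0 --c--> 0
0 --a--> 3
3 --a--> 2
2 --a--> 4
4 --c--> 1
1 --b--> 4
4 --c--> 1
1 --c--> 0
End in state 0, which is not an accepting state.

rejected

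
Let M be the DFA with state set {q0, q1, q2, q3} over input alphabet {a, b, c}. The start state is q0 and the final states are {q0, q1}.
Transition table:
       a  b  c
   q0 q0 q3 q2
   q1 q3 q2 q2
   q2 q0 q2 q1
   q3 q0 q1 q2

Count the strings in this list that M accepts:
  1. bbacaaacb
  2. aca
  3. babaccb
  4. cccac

1

bbacaaacb: rejected
aca: accepted
babaccb: rejected
cccac: rejected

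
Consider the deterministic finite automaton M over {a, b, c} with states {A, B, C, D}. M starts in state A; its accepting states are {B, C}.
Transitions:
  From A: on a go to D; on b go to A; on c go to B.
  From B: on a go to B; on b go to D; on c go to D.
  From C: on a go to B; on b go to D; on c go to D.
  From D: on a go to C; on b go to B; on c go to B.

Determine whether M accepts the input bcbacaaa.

accepted

A --b--> A
A --c--> B
B --b--> D
D --a--> C
C --c--> D
D --a--> C
C --a--> B
B --a--> B
End in state B, which is an accepting state.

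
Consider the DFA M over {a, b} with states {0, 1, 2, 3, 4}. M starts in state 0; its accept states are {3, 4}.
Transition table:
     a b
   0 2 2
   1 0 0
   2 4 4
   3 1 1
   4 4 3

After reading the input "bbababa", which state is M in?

0 --b--> 2
2 --b--> 4
4 --a--> 4
4 --b--> 3
3 --a--> 1
1 --b--> 0
0 --a--> 2

2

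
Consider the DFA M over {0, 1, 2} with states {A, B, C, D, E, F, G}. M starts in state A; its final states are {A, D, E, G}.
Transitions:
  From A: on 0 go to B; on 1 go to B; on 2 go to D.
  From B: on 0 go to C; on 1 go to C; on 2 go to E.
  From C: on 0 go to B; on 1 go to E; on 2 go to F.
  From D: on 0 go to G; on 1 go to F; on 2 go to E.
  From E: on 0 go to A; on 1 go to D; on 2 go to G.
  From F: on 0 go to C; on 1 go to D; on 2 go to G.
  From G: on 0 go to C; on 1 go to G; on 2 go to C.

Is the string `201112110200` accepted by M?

A --2--> D
D --0--> G
G --1--> G
G --1--> G
G --1--> G
G --2--> C
C --1--> E
E --1--> D
D --0--> G
G --2--> C
C --0--> B
B --0--> C
End in state C, which is not an accepting state.

rejected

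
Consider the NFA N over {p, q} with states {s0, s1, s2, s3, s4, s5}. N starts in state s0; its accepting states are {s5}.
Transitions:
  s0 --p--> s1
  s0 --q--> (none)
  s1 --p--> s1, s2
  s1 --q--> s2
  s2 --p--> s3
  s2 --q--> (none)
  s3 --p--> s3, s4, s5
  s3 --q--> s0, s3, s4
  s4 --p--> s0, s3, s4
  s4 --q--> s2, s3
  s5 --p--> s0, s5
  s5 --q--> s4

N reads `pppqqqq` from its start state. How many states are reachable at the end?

Start: {s0}
read p: {s1}
read p: {s1, s2}
read p: {s1, s2, s3}
read q: {s0, s2, s3, s4}
read q: {s0, s2, s3, s4}
read q: {s0, s2, s3, s4}
read q: {s0, s2, s3, s4}
Final reachable set {s0, s2, s3, s4} has 4 states.

4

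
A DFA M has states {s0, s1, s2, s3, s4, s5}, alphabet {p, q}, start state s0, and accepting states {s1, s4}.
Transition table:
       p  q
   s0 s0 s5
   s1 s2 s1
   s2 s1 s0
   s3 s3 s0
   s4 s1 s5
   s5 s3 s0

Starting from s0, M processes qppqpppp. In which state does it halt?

s0

s0 --q--> s5
s5 --p--> s3
s3 --p--> s3
s3 --q--> s0
s0 --p--> s0
s0 --p--> s0
s0 --p--> s0
s0 --p--> s0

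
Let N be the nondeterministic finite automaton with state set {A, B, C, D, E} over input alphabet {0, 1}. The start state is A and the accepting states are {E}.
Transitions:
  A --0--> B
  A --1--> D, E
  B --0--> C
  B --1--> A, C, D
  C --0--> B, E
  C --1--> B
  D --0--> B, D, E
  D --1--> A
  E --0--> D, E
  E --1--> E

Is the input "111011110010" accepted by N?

accepted

Start: {A}
read 1: {D, E}
read 1: {A, E}
read 1: {D, E}
read 0: {B, D, E}
read 1: {A, C, D, E}
read 1: {A, B, D, E}
read 1: {A, C, D, E}
read 1: {A, B, D, E}
read 0: {B, C, D, E}
read 0: {B, C, D, E}
read 1: {A, B, C, D, E}
read 0: {B, C, D, E}
Reachable ∩ accepting = {E} — nonempty.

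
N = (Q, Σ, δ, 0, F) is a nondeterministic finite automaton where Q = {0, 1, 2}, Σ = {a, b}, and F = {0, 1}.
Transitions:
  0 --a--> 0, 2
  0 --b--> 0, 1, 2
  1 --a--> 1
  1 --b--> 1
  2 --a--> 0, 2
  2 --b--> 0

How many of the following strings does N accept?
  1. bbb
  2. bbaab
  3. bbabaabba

bbb: accepted
bbaab: accepted
bbabaabba: accepted

3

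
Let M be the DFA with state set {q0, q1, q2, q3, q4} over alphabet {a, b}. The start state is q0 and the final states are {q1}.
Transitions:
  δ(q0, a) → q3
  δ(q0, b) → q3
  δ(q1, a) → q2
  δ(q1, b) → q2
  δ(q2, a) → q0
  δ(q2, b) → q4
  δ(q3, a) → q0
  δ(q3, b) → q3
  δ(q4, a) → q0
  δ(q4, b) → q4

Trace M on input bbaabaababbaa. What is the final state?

q0 --b--> q3
q3 --b--> q3
q3 --a--> q0
q0 --a--> q3
q3 --b--> q3
q3 --a--> q0
q0 --a--> q3
q3 --b--> q3
q3 --a--> q0
q0 --b--> q3
q3 --b--> q3
q3 --a--> q0
q0 --a--> q3

q3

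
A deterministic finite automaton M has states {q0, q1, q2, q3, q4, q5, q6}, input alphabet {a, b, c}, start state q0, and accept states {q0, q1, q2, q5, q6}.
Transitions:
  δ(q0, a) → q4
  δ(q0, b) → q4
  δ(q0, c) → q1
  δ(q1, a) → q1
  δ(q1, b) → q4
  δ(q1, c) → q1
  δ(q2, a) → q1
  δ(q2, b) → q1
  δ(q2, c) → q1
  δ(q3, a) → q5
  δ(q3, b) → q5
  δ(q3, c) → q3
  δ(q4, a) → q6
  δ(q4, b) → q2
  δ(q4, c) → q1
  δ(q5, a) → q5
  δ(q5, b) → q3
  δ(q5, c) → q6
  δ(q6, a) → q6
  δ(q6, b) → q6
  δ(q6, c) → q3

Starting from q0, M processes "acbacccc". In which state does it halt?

q0 --a--> q4
q4 --c--> q1
q1 --b--> q4
q4 --a--> q6
q6 --c--> q3
q3 --c--> q3
q3 --c--> q3
q3 --c--> q3

q3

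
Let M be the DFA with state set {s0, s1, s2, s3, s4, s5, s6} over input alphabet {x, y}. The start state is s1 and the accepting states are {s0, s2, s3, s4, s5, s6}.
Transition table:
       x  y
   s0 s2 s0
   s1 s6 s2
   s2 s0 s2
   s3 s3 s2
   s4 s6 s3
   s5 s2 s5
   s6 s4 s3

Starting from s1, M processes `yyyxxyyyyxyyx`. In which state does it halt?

s1 --y--> s2
s2 --y--> s2
s2 --y--> s2
s2 --x--> s0
s0 --x--> s2
s2 --y--> s2
s2 --y--> s2
s2 --y--> s2
s2 --y--> s2
s2 --x--> s0
s0 --y--> s0
s0 --y--> s0
s0 --x--> s2

s2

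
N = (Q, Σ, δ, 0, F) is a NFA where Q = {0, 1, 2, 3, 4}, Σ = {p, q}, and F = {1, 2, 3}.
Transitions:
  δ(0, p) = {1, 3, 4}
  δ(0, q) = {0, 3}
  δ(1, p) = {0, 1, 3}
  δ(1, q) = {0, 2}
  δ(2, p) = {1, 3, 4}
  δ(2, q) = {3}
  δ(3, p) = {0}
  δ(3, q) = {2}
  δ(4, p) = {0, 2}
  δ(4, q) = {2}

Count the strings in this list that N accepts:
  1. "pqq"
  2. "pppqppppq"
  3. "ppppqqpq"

"pqq": accepted
"pppqppppq": accepted
"ppppqqpq": accepted

3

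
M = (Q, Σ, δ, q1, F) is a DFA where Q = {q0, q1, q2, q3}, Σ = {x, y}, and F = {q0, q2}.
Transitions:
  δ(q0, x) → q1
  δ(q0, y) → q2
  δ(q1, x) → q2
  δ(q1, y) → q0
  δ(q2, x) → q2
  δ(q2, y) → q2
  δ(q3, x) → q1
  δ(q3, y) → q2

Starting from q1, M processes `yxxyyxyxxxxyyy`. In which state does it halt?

q2

q1 --y--> q0
q0 --x--> q1
q1 --x--> q2
q2 --y--> q2
q2 --y--> q2
q2 --x--> q2
q2 --y--> q2
q2 --x--> q2
q2 --x--> q2
q2 --x--> q2
q2 --x--> q2
q2 --y--> q2
q2 --y--> q2
q2 --y--> q2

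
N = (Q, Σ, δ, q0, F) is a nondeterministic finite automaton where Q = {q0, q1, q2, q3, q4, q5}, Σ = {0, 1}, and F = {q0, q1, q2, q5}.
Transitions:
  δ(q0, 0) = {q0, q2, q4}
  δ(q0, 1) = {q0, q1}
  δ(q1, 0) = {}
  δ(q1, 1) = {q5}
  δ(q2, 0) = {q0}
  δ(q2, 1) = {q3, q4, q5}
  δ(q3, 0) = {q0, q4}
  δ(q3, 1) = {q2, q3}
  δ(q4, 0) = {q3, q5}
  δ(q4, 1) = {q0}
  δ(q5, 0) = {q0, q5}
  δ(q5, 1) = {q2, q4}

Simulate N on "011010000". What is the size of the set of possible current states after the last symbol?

Start: {q0}
read 0: {q0, q2, q4}
read 1: {q0, q1, q3, q4, q5}
read 1: {q0, q1, q2, q3, q4, q5}
read 0: {q0, q2, q3, q4, q5}
read 1: {q0, q1, q2, q3, q4, q5}
read 0: {q0, q2, q3, q4, q5}
read 0: {q0, q2, q3, q4, q5}
read 0: {q0, q2, q3, q4, q5}
read 0: {q0, q2, q3, q4, q5}
Final reachable set {q0, q2, q3, q4, q5} has 5 states.

5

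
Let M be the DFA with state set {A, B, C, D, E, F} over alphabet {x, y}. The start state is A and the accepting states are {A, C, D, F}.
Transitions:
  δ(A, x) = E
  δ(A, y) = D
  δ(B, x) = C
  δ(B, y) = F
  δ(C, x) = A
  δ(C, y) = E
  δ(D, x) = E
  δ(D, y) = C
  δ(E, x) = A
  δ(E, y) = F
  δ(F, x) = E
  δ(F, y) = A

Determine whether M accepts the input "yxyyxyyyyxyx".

rejected

A --y--> D
D --x--> E
E --y--> F
F --y--> A
A --x--> E
E --y--> F
F --y--> A
A --y--> D
D --y--> C
C --x--> A
A --y--> D
D --x--> E
End in state E, which is not an accepting state.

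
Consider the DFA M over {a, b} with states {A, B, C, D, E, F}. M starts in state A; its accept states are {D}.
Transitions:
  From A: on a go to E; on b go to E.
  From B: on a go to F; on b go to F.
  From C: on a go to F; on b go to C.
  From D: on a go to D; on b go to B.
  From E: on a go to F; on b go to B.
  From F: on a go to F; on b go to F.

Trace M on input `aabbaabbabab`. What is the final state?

F

A --a--> E
E --a--> F
F --b--> F
F --b--> F
F --a--> F
F --a--> F
F --b--> F
F --b--> F
F --a--> F
F --b--> F
F --a--> F
F --b--> F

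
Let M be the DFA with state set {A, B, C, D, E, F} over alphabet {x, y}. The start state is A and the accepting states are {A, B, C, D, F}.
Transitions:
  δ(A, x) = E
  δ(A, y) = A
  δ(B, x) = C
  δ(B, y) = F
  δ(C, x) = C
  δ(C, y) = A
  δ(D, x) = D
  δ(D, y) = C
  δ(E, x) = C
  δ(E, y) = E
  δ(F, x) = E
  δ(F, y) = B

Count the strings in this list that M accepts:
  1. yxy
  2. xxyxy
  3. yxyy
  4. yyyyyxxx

yxy: rejected
xxyxy: rejected
yxyy: rejected
yyyyyxxx: accepted

1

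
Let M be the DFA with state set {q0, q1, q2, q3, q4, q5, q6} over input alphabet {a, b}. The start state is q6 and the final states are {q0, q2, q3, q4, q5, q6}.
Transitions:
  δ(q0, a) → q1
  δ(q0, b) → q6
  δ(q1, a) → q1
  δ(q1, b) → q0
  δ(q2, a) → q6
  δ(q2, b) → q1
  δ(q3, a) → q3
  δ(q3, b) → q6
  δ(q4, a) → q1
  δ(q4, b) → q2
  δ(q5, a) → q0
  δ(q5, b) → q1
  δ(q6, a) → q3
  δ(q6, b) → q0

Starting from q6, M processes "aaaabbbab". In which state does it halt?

q6 --a--> q3
q3 --a--> q3
q3 --a--> q3
q3 --a--> q3
q3 --b--> q6
q6 --b--> q0
q0 --b--> q6
q6 --a--> q3
q3 --b--> q6

q6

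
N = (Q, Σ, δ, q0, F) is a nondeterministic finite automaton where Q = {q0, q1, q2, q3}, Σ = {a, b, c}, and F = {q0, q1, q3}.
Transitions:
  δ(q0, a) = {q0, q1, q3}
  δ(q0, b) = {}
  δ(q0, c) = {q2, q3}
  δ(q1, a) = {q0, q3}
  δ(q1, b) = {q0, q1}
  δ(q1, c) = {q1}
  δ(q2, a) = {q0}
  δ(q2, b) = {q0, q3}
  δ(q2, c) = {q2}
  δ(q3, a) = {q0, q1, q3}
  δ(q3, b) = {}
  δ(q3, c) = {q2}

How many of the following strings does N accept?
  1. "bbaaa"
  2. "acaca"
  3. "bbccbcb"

"bbaaa": rejected
"acaca": accepted
"bbccbcb": rejected

1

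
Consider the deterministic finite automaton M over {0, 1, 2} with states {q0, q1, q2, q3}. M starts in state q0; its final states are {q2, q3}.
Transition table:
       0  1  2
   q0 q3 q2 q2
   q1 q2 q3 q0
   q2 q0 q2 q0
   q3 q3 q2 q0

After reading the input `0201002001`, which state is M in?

q0 --0--> q3
q3 --2--> q0
q0 --0--> q3
q3 --1--> q2
q2 --0--> q0
q0 --0--> q3
q3 --2--> q0
q0 --0--> q3
q3 --0--> q3
q3 --1--> q2

q2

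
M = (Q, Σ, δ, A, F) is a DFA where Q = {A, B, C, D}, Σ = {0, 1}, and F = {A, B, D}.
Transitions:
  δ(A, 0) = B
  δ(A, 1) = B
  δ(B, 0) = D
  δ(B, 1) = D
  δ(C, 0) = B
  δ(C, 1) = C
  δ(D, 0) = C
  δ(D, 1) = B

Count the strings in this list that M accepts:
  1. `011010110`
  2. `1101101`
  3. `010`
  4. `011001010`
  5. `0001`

`011010110`: rejected
`1101101`: accepted
`010`: rejected
`011001010`: rejected
`0001`: rejected

1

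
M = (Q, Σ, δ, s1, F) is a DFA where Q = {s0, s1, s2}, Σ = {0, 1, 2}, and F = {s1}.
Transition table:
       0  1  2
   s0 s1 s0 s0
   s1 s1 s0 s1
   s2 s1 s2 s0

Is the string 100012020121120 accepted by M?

s1 --1--> s0
s0 --0--> s1
s1 --0--> s1
s1 --0--> s1
s1 --1--> s0
s0 --2--> s0
s0 --0--> s1
s1 --2--> s1
s1 --0--> s1
s1 --1--> s0
s0 --2--> s0
s0 --1--> s0
s0 --1--> s0
s0 --2--> s0
s0 --0--> s1
End in state s1, which is an accepting state.

accepted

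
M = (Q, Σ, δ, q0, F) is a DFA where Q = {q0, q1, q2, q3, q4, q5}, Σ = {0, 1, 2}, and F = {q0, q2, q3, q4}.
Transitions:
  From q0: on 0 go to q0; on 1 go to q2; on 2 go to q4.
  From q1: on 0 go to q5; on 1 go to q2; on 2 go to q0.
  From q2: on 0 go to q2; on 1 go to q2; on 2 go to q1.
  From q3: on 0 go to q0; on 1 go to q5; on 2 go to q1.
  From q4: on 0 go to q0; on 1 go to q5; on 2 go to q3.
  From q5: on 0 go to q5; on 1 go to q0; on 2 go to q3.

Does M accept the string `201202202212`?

q0 --2--> q4
q4 --0--> q0
q0 --1--> q2
q2 --2--> q1
q1 --0--> q5
q5 --2--> q3
q3 --2--> q1
q1 --0--> q5
q5 --2--> q3
q3 --2--> q1
q1 --1--> q2
q2 --2--> q1
End in state q1, which is not an accepting state.

rejected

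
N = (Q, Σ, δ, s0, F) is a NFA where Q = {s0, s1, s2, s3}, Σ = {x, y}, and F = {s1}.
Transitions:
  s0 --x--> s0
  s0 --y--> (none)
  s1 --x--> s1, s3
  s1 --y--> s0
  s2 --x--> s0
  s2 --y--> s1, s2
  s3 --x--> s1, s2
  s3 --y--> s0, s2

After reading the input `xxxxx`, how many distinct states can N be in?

1

Start: {s0}
read x: {s0}
read x: {s0}
read x: {s0}
read x: {s0}
read x: {s0}
Final reachable set {s0} has 1 state.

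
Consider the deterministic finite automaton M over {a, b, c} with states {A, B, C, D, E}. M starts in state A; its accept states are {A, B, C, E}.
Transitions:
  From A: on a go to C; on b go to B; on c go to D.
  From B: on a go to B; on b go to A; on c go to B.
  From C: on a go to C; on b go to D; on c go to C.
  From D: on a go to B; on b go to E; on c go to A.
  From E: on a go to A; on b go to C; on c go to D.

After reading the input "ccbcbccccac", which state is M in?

A --c--> D
D --c--> A
A --b--> B
B --c--> B
B --b--> A
A --c--> D
D --c--> A
A --c--> D
D --c--> A
A --a--> C
C --c--> C

C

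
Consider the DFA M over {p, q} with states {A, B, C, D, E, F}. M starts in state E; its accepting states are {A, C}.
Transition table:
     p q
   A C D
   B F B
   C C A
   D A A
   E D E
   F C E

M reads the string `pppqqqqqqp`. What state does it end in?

A

E --p--> D
D --p--> A
A --p--> C
C --q--> A
A --q--> D
D --q--> A
A --q--> D
D --q--> A
A --q--> D
D --p--> A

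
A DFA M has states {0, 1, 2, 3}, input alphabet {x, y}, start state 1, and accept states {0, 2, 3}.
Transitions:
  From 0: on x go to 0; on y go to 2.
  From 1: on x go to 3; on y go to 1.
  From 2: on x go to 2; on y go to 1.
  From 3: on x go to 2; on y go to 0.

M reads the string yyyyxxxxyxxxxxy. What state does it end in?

1

1 --y--> 1
1 --y--> 1
1 --y--> 1
1 --y--> 1
1 --x--> 3
3 --x--> 2
2 --x--> 2
2 --x--> 2
2 --y--> 1
1 --x--> 3
3 --x--> 2
2 --x--> 2
2 --x--> 2
2 --x--> 2
2 --y--> 1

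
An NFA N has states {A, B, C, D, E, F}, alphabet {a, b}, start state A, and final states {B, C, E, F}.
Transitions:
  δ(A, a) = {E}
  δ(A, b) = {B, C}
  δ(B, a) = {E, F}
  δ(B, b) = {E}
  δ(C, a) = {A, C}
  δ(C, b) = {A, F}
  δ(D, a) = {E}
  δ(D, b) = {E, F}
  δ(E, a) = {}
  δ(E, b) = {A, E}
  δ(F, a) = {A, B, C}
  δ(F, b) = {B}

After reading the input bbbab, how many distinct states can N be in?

5

Start: {A}
read b: {B, C}
read b: {A, E, F}
read b: {A, B, C, E}
read a: {A, C, E, F}
read b: {A, B, C, E, F}
Final reachable set {A, B, C, E, F} has 5 states.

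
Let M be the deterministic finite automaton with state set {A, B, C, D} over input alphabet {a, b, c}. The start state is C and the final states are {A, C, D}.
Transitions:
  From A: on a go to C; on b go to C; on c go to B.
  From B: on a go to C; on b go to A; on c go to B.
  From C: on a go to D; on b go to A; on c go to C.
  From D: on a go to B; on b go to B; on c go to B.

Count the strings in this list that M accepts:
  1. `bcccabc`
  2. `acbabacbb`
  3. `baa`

2

`bcccabc`: rejected
`acbabacbb`: accepted
`baa`: accepted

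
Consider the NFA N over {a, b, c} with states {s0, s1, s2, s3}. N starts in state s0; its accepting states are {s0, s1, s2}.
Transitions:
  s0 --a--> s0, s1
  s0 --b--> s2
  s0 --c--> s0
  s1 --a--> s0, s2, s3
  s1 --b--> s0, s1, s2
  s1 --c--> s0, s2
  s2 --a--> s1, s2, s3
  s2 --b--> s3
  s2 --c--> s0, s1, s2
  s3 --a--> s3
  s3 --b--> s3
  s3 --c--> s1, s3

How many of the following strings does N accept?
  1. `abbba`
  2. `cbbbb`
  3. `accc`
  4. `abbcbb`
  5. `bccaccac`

4

`abbba`: accepted
`cbbbb`: rejected
`accc`: accepted
`abbcbb`: accepted
`bccaccac`: accepted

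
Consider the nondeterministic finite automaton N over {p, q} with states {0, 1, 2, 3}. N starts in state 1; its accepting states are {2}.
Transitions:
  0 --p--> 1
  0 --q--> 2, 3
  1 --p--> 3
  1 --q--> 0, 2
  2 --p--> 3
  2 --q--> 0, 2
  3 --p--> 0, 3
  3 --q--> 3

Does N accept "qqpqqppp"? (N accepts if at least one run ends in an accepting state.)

Start: {1}
read q: {0, 2}
read q: {0, 2, 3}
read p: {0, 1, 3}
read q: {0, 2, 3}
read q: {0, 2, 3}
read p: {0, 1, 3}
read p: {0, 1, 3}
read p: {0, 1, 3}
Reachable ∩ accepting = {} — empty.

rejected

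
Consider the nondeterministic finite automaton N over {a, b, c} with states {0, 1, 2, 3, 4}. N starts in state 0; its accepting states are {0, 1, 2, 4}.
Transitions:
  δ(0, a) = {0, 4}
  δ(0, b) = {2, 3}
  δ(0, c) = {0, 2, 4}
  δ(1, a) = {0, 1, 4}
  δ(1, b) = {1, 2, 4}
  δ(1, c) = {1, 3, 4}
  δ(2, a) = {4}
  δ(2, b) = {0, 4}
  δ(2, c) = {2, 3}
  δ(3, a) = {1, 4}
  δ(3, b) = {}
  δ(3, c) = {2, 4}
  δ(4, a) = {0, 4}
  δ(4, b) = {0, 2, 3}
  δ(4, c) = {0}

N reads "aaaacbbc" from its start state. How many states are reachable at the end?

4

Start: {0}
read a: {0, 4}
read a: {0, 4}
read a: {0, 4}
read a: {0, 4}
read c: {0, 2, 4}
read b: {0, 2, 3, 4}
read b: {0, 2, 3, 4}
read c: {0, 2, 3, 4}
Final reachable set {0, 2, 3, 4} has 4 states.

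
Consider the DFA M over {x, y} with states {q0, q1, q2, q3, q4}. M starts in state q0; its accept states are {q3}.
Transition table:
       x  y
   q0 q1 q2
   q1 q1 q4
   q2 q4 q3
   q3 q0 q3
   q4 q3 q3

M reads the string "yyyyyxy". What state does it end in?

q2

q0 --y--> q2
q2 --y--> q3
q3 --y--> q3
q3 --y--> q3
q3 --y--> q3
q3 --x--> q0
q0 --y--> q2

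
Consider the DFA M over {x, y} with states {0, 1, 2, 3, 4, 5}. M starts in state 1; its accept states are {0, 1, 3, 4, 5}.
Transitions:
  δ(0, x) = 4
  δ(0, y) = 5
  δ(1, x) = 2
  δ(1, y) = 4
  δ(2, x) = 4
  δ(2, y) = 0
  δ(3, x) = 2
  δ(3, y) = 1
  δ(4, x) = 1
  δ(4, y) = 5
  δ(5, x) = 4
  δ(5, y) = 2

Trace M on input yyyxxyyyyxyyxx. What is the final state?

1 --y--> 4
4 --y--> 5
5 --y--> 2
2 --x--> 4
4 --x--> 1
1 --y--> 4
4 --y--> 5
5 --y--> 2
2 --y--> 0
0 --x--> 4
4 --y--> 5
5 --y--> 2
2 --x--> 4
4 --x--> 1

1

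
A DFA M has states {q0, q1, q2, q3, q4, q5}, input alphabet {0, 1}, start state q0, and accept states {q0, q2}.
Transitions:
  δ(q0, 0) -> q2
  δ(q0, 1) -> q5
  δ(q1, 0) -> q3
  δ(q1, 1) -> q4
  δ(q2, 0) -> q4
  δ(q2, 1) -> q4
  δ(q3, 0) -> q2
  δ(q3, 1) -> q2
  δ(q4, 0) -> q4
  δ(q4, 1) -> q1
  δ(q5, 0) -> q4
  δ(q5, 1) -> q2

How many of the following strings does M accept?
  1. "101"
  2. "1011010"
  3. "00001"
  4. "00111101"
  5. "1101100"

0

"101": rejected
"1011010": rejected
"00001": rejected
"00111101": rejected
"1101100": rejected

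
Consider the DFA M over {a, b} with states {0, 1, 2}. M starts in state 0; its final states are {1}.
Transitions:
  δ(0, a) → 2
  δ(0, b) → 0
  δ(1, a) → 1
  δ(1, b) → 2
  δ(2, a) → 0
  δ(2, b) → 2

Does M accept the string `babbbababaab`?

rejected

0 --b--> 0
0 --a--> 2
2 --b--> 2
2 --b--> 2
2 --b--> 2
2 --a--> 0
0 --b--> 0
0 --a--> 2
2 --b--> 2
2 --a--> 0
0 --a--> 2
2 --b--> 2
End in state 2, which is not an accepting state.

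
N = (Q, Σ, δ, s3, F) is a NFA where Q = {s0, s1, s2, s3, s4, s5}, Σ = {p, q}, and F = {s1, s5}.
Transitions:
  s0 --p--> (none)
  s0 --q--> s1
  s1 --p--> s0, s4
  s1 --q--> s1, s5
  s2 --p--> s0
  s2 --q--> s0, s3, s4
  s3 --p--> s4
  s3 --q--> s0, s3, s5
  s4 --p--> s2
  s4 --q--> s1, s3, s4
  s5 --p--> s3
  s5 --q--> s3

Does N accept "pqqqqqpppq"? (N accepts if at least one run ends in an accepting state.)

Start: {s3}
read p: {s4}
read q: {s1, s3, s4}
read q: {s0, s1, s3, s4, s5}
read q: {s0, s1, s3, s4, s5}
read q: {s0, s1, s3, s4, s5}
read q: {s0, s1, s3, s4, s5}
read p: {s0, s2, s3, s4}
read p: {s0, s2, s4}
read p: {s0, s2}
read q: {s0, s1, s3, s4}
Reachable ∩ accepting = {s1} — nonempty.

accepted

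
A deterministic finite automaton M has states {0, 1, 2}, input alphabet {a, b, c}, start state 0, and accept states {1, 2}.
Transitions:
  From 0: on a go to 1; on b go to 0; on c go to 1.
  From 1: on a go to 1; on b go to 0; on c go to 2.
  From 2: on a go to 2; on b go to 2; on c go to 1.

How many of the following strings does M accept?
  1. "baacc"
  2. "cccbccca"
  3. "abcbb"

"baacc": accepted
"cccbccca": accepted
"abcbb": rejected

2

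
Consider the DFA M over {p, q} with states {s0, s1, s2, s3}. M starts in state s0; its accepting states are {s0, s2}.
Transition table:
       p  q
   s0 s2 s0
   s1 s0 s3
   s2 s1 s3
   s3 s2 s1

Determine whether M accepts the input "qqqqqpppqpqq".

s0 --q--> s0
s0 --q--> s0
s0 --q--> s0
s0 --q--> s0
s0 --q--> s0
s0 --p--> s2
s2 --p--> s1
s1 --p--> s0
s0 --q--> s0
s0 --p--> s2
s2 --q--> s3
s3 --q--> s1
End in state s1, which is not an accepting state.

rejected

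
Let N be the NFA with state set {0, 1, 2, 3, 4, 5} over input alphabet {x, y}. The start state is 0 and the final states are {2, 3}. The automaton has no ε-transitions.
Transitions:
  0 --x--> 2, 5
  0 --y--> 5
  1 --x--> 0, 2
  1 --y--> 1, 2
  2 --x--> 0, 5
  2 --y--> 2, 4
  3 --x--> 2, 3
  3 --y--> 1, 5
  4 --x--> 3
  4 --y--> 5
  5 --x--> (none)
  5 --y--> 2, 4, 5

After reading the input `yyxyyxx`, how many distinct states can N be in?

Start: {0}
read y: {5}
read y: {2, 4, 5}
read x: {0, 3, 5}
read y: {1, 2, 4, 5}
read y: {1, 2, 4, 5}
read x: {0, 2, 3, 5}
read x: {0, 2, 3, 5}
Final reachable set {0, 2, 3, 5} has 4 states.

4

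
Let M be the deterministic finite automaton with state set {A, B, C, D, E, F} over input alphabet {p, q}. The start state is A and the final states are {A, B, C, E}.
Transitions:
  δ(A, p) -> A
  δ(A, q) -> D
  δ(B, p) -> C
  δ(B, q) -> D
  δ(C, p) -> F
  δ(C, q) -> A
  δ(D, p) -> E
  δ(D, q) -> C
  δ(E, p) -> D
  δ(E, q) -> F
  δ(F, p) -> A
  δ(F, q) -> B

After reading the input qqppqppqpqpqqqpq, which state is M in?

A --q--> D
D --q--> C
C --p--> F
F --p--> A
A --q--> D
D --p--> E
E --p--> D
D --q--> C
C --p--> F
F --q--> B
B --p--> C
C --q--> A
A --q--> D
D --q--> C
C --p--> F
F --q--> B

B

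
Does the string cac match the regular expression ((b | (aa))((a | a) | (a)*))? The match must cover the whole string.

No split of cac into u·v has (b|(aa)) matching u and ((a|a)|(a)*) matching v.

no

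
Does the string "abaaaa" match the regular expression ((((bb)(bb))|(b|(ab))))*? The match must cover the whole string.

no

abaaaa cannot be split into zero or more pieces each matching (((bb)(bb))|(b|(ab))).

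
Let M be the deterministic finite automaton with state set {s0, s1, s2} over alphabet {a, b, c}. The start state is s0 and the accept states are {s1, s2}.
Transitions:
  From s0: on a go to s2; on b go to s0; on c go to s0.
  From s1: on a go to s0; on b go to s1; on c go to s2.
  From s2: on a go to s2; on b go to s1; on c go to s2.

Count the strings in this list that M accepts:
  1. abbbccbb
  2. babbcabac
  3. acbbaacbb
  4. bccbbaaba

2

abbbccbb: accepted
babbcabac: rejected
acbbaacbb: accepted
bccbbaaba: rejected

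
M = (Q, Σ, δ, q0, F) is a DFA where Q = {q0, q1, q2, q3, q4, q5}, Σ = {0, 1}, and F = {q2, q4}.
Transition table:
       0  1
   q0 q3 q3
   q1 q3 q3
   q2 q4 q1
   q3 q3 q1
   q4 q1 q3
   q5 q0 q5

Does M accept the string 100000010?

q0 --1--> q3
q3 --0--> q3
q3 --0--> q3
q3 --0--> q3
q3 --0--> q3
q3 --0--> q3
q3 --0--> q3
q3 --1--> q1
q1 --0--> q3
End in state q3, which is not an accepting state.

rejected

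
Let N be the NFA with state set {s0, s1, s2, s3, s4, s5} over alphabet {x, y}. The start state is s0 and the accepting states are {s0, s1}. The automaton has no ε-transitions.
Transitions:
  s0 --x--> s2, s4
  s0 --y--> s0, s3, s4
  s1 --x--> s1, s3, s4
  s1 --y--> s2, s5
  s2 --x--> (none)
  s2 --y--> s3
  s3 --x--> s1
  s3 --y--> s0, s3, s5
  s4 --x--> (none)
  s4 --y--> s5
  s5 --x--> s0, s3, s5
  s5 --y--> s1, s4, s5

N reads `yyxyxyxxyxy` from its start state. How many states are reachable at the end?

6

Start: {s0}
read y: {s0, s3, s4}
read y: {s0, s3, s4, s5}
read x: {s0, s1, s2, s3, s4, s5}
read y: {s0, s1, s2, s3, s4, s5}
read x: {s0, s1, s2, s3, s4, s5}
read y: {s0, s1, s2, s3, s4, s5}
read x: {s0, s1, s2, s3, s4, s5}
read x: {s0, s1, s2, s3, s4, s5}
read y: {s0, s1, s2, s3, s4, s5}
read x: {s0, s1, s2, s3, s4, s5}
read y: {s0, s1, s2, s3, s4, s5}
Final reachable set {s0, s1, s2, s3, s4, s5} has 6 states.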